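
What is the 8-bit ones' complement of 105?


105 ^ 255 = 150

150


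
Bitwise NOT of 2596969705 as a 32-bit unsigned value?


~0b10011010110010101001110011101001 = 0b1100101001101010110001100010110 = 1697997590 (32-bit unsigned)

1697997590


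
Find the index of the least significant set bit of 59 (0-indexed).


0b111011. Lowest set bit at position 0

0


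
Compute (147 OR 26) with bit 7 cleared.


Step 1: 147 | 26 = 155
Step 2: 155 & ~(1 << 7) = 27

27


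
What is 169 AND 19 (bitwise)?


0b10101001 & 0b10011 = 0b1 = 1

1


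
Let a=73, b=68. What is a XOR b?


73 ^ 68 = 13

13


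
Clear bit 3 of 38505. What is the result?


38505 & ~(1 << 3) = 38497

38497


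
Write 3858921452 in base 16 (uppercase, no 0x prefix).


3858921452 = E60277EC hex

E60277EC


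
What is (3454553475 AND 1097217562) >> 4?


Step 1: 3454553475 & 1097217562 = 1096811522
Step 2: 1096811522 >> 4 = 68550720

68550720


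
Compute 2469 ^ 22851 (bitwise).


0b100110100101 ^ 0b101100101000011 = 0b101000011100110 = 20710

20710


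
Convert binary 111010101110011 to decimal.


111010101110011 in decimal = 30067

30067


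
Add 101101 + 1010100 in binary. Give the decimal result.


101101 + 1010100 = 10000001 = 129

129


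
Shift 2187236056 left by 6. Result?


0b10000010010111101001001011011000 << 6 = 0b10000010010111101001001011011000000000 = 139983107584

139983107584


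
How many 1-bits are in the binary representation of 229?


0b11100101 has 5 set bits

5


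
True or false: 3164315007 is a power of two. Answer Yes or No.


0b10111100100110111001110101111111. Multiple bits set => No

No


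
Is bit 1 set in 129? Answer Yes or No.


0b10000001, bit 1 = 0. No

No


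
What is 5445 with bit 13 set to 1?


5445 | (1 << 13) = 5445 | 8192 = 13637

13637


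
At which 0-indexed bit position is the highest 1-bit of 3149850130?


0b10111011101111101110011000010010. Highest set bit at position 31

31


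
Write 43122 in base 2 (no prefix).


43122 = 1010100001110010 in binary

1010100001110010


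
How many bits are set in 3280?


0b110011010000 has 5 set bits

5


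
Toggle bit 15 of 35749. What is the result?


35749 ^ (1 << 15) = 35749 ^ 32768 = 2981

2981


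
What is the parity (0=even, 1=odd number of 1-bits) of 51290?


0b1100100001011010 has 7 ones => parity 1

1


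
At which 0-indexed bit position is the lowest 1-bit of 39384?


0b1001100111011000. Lowest set bit at position 3

3


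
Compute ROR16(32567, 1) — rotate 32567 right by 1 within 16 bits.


Rotate 0b111111100110111 right by 1 (16-bit) = 0b1011111110011011 = 49051

49051


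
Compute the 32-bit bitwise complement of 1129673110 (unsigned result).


~0b1000011010101010111000110010110 = 0b10111100101010101000111001101001 = 3165294185 (32-bit unsigned)

3165294185


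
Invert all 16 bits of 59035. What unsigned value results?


59035 ^ 65535 = 6500

6500


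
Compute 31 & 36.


0b11111 & 0b100100 = 0b100 = 4

4


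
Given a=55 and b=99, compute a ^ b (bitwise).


55 ^ 99 = 84

84


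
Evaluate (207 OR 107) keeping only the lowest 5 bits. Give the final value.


Step 1: 207 | 107 = 239
Step 2: 239 & 31 = 15

15


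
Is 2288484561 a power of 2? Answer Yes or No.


0b10001000011001111000000011010001. Multiple bits set => No

No


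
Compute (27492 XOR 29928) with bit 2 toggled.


Step 1: 27492 ^ 29928 = 8076
Step 2: 8076 ^ (1 << 2) = 8076 ^ 4 = 8072

8072


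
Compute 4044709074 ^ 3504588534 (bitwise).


0b11110001000101010101110011010010 ^ 0b11010000111000111100011011110110 = 0b100001111101101001101000100100 = 569809444

569809444


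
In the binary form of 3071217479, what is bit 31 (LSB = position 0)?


0b10110111000011110000111101000111, position 31 = 1

1


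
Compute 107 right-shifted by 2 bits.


0b1101011 >> 2 = 0b11010 = 26

26


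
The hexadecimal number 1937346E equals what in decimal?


1937346E hex = 423048302 decimal

423048302


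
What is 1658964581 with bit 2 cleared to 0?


1658964581 & ~(1 << 2) = 1658964577

1658964577


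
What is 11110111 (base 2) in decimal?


11110111 in decimal = 247

247


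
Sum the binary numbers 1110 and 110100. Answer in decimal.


1110 + 110100 = 1000010 = 66

66


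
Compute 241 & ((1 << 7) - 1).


241 & 127 = 113

113


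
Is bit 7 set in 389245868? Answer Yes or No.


0b10111001100110110101110101100, bit 7 = 1. Yes

Yes


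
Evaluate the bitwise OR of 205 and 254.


0b11001101 | 0b11111110 = 0b11111111 = 255

255


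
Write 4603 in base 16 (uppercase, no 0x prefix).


4603 = 11FB hex

11FB


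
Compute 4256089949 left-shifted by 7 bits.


0b11111101101011101100011101011101 << 7 = 0b111111011010111011000111010111010000000 = 544779513472

544779513472


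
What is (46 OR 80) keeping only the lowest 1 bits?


Step 1: 46 | 80 = 126
Step 2: 126 & 1 = 0

0


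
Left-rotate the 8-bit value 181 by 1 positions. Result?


Rotate 0b10110101 left by 1 (8-bit) = 0b1101011 = 107

107


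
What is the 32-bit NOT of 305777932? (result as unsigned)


~0b10010001110011100110100001100 = 0b11101101110001100011001011110011 = 3989189363 (32-bit unsigned)

3989189363


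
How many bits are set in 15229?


0b11101101111101 has 11 set bits

11


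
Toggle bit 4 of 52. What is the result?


52 ^ (1 << 4) = 52 ^ 16 = 36

36


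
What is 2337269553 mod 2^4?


2337269553 & 15 = 1

1


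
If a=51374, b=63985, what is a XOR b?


51374 ^ 63985 = 12639

12639


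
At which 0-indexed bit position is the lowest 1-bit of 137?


0b10001001. Lowest set bit at position 0

0


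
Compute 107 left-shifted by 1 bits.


0b1101011 << 1 = 0b11010110 = 214

214


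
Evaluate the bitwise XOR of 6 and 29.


0b110 ^ 0b11101 = 0b11011 = 27

27


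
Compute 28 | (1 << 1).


28 | (1 << 1) = 28 | 2 = 30

30


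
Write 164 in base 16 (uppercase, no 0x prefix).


164 = A4 hex

A4


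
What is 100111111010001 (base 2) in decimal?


100111111010001 in decimal = 20433

20433


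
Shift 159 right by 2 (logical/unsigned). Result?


0b10011111 >> 2 = 0b100111 = 39

39


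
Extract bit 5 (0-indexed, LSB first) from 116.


0b1110100, position 5 = 1

1


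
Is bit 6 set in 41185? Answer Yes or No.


0b1010000011100001, bit 6 = 1. Yes

Yes


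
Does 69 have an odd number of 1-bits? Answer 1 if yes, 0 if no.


0b1000101 has 3 ones => parity 1

1


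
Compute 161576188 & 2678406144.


0b1001101000010111010011111100 & 0b10011111101001010011110000000000 = 0b1001101000010011010000000000 = 161559552

161559552


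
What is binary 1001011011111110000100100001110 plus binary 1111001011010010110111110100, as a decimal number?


1001011011111110000100100001110 + 1111001011010010110111110100 = 1011010101011000011011100000010 = 1521235714

1521235714


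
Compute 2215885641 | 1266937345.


0b10000100000100111011101101001001 | 0b1001011100000111110111000000001 = 0b11001111100100111111111101001001 = 3482582857

3482582857


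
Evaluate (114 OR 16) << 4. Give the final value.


Step 1: 114 | 16 = 114
Step 2: 114 << 4 = 1824

1824


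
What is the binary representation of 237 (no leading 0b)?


237 = 11101101 in binary

11101101


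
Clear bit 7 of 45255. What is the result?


45255 & ~(1 << 7) = 45127

45127


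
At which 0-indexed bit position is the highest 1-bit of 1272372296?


0b1001011110101101101110001001000. Highest set bit at position 30

30


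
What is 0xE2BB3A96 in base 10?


E2BB3A96 hex = 3803921046 decimal

3803921046


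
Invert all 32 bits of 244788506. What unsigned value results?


244788506 ^ 4294967295 = 4050178789

4050178789


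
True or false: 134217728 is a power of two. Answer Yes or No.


0b1000000000000000000000000000. Only one bit set => Yes

Yes


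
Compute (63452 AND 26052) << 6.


Step 1: 63452 & 26052 = 26052
Step 2: 26052 << 6 = 1667328

1667328


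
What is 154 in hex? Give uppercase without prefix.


154 = 9A hex

9A


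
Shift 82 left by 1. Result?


0b1010010 << 1 = 0b10100100 = 164

164


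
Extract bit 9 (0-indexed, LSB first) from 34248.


0b1000010111001000, position 9 = 0

0


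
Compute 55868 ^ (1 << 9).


55868 ^ (1 << 9) = 55868 ^ 512 = 55356

55356


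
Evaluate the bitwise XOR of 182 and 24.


0b10110110 ^ 0b11000 = 0b10101110 = 174

174


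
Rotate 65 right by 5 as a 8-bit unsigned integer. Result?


Rotate 0b1000001 right by 5 (8-bit) = 0b1010 = 10

10


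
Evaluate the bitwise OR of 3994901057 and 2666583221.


0b11101110000111010101101001000001 | 0b10011110111100001101010010110101 = 0b11111110111111011101111011110101 = 4278050549

4278050549


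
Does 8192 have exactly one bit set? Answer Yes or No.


0b10000000000000. Only one bit set => Yes

Yes


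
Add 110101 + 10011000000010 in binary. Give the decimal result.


110101 + 10011000000010 = 10011000110111 = 9783

9783


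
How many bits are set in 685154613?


0b101000110101101010000100110101 has 14 set bits

14


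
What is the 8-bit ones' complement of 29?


29 ^ 255 = 226

226


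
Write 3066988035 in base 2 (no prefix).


3066988035 = 10110110110011101000011000000011 in binary

10110110110011101000011000000011


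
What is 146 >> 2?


0b10010010 >> 2 = 0b100100 = 36

36


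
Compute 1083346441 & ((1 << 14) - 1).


1083346441 & 16383 = 3593

3593


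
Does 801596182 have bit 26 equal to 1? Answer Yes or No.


0b101111110001110110001100010110, bit 26 = 1. Yes

Yes


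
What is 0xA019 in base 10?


A019 hex = 40985 decimal

40985


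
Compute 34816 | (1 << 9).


34816 | (1 << 9) = 34816 | 512 = 35328

35328


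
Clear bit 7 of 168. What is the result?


168 & ~(1 << 7) = 40

40


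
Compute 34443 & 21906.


0b1000011010001011 & 0b101010110010010 = 0b10010000010 = 1154

1154


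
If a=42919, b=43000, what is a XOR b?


42919 ^ 43000 = 95

95


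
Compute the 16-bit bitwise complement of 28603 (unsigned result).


~0b110111110111011 = 0b1001000001000100 = 36932 (16-bit unsigned)

36932


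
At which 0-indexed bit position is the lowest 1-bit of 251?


0b11111011. Lowest set bit at position 0

0


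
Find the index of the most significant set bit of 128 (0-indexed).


0b10000000. Highest set bit at position 7

7


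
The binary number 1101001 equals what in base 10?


1101001 in decimal = 105

105


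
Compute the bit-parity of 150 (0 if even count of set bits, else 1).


0b10010110 has 4 ones => parity 0

0


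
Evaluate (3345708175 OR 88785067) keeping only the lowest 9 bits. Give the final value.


Step 1: 3345708175 | 88785067 = 3345740975
Step 2: 3345740975 & 511 = 175

175


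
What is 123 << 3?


0b1111011 << 3 = 0b1111011000 = 984

984


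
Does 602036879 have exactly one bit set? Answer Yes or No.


0b100011111000100101101010001111. Multiple bits set => No

No


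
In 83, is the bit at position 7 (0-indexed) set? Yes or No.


0b1010011, bit 7 = 0. No

No


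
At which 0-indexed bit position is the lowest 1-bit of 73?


0b1001001. Lowest set bit at position 0

0


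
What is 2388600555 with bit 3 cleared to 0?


2388600555 & ~(1 << 3) = 2388600547

2388600547


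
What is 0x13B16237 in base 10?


13B16237 hex = 330392119 decimal

330392119


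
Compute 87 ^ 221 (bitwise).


0b1010111 ^ 0b11011101 = 0b10001010 = 138

138


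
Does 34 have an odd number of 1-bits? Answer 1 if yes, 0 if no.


0b100010 has 2 ones => parity 0

0


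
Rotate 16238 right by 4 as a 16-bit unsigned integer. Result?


Rotate 0b11111101101110 right by 4 (16-bit) = 0b1110001111110110 = 58358

58358


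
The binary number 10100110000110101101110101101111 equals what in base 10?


10100110000110101101110101101111 in decimal = 2786778479

2786778479


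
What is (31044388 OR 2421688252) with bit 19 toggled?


Step 1: 31044388 | 2421688252 = 2446964668
Step 2: 2446964668 ^ (1 << 19) = 2446964668 ^ 524288 = 2446440380

2446440380


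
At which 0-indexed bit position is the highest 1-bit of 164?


0b10100100. Highest set bit at position 7

7


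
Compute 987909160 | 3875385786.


0b111010111000100100110000101000 | 0b11100110111111011011000110111010 = 0b11111110111111111111110110111010 = 4278189498

4278189498


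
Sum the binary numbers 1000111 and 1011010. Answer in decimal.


1000111 + 1011010 = 10100001 = 161

161


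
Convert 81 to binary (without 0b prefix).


81 = 1010001 in binary

1010001


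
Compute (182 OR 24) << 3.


Step 1: 182 | 24 = 190
Step 2: 190 << 3 = 1520

1520


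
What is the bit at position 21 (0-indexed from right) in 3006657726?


0b10110011001101011111010010111110, position 21 = 1

1


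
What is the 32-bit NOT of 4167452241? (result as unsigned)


~0b11111000011001100100011001010001 = 0b111100110011011100110101110 = 127515054 (32-bit unsigned)

127515054


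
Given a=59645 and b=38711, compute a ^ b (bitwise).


59645 ^ 38711 = 32714

32714


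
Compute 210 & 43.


0b11010010 & 0b101011 = 0b10 = 2

2


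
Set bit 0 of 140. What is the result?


140 | (1 << 0) = 140 | 1 = 141

141


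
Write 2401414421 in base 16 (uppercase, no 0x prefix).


2401414421 = 8F22AD15 hex

8F22AD15


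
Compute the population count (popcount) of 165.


0b10100101 has 4 set bits

4


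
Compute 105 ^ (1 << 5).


105 ^ (1 << 5) = 105 ^ 32 = 73

73


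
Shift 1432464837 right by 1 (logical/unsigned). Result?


0b1010101011000011010110111000101 >> 1 = 0b101010101100001101011011100010 = 716232418

716232418


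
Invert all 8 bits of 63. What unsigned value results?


63 ^ 255 = 192

192


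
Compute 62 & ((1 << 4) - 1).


62 & 15 = 14

14


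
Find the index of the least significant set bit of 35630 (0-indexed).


0b1000101100101110. Lowest set bit at position 1

1


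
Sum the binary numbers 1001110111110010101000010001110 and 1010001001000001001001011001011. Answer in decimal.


1001110111110010101000010001110 + 1010001001000001001001011001011 = 10100000000110011110001101011001 = 2686051161

2686051161


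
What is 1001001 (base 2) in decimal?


1001001 in decimal = 73

73


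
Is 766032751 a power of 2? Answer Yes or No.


0b101101101010001011101101101111. Multiple bits set => No

No


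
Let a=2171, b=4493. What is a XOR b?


2171 ^ 4493 = 6646

6646


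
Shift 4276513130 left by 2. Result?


0b11111110111001100110100101101010 << 2 = 0b1111111011100110011010010110101000 = 17106052520

17106052520


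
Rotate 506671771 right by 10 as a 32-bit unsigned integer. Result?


Rotate 0b11110001100110011001010011011 right by 10 (32-bit) = 0b10100110110001111000110011001100 = 2798095564

2798095564


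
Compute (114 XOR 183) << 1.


Step 1: 114 ^ 183 = 197
Step 2: 197 << 1 = 394

394


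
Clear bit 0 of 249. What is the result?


249 & ~(1 << 0) = 248

248


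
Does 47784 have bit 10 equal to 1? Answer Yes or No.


0b1011101010101000, bit 10 = 0. No

No


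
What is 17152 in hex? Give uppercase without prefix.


17152 = 4300 hex

4300


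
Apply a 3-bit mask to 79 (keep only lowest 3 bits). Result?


79 & 7 = 7

7


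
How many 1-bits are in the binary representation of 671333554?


0b101000000000111011110010110010 has 13 set bits

13


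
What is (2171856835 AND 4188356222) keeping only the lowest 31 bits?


Step 1: 2171856835 & 4188356222 = 2166433346
Step 2: 2166433346 & 2147483647 = 18949698

18949698


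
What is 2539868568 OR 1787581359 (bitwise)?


0b10010111011000110101000110011000 | 0b1101010100011000101001110101111 = 0b11111111111011110101001110111111 = 4293874623

4293874623


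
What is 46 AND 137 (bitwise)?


0b101110 & 0b10001001 = 0b1000 = 8

8


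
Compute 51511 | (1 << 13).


51511 | (1 << 13) = 51511 | 8192 = 59703

59703


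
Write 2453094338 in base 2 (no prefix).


2453094338 = 10010010001101110011111111000010 in binary

10010010001101110011111111000010


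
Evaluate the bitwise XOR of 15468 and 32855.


0b11110001101100 ^ 0b1000000001010111 = 0b1011110000111011 = 48187

48187


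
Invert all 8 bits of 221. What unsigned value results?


221 ^ 255 = 34

34


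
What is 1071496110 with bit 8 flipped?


1071496110 ^ (1 << 8) = 1071496110 ^ 256 = 1071495854

1071495854


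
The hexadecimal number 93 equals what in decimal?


93 hex = 147 decimal

147


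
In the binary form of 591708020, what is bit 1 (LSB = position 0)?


0b100011010001001011111101110100, position 1 = 0

0


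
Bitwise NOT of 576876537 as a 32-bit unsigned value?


~0b100010011000100110111111111001 = 0b11011101100111011001000000000110 = 3718090758 (32-bit unsigned)

3718090758


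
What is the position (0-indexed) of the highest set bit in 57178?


0b1101111101011010. Highest set bit at position 15

15


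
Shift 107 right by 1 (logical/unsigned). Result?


0b1101011 >> 1 = 0b110101 = 53

53


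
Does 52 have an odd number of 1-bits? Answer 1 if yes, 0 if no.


0b110100 has 3 ones => parity 1

1


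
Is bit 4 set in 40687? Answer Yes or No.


0b1001111011101111, bit 4 = 0. No

No


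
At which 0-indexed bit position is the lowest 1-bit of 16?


0b10000. Lowest set bit at position 4

4


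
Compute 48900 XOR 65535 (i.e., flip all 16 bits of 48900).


48900 ^ 65535 = 16635

16635


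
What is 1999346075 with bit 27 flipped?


1999346075 ^ (1 << 27) = 1999346075 ^ 134217728 = 2133563803

2133563803


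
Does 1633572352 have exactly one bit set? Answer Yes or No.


0b1100001010111100101011000000000. Multiple bits set => No

No


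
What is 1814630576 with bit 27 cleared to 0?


1814630576 & ~(1 << 27) = 1680412848

1680412848


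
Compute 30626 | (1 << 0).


30626 | (1 << 0) = 30626 | 1 = 30627

30627


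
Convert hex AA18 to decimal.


AA18 hex = 43544 decimal

43544


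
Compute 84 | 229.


0b1010100 | 0b11100101 = 0b11110101 = 245

245


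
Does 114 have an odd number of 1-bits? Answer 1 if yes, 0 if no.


0b1110010 has 4 ones => parity 0

0


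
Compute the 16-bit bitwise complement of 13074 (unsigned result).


~0b11001100010010 = 0b1100110011101101 = 52461 (16-bit unsigned)

52461


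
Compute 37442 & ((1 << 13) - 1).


37442 & 8191 = 4674

4674


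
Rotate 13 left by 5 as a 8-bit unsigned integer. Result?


Rotate 0b1101 left by 5 (8-bit) = 0b10100001 = 161

161


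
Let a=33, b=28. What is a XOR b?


33 ^ 28 = 61

61


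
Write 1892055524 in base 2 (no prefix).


1892055524 = 1110000110001100111100111100100 in binary

1110000110001100111100111100100


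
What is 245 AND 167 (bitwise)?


0b11110101 & 0b10100111 = 0b10100101 = 165

165


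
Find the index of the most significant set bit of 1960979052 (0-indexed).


0b1110100111000100010101001101100. Highest set bit at position 30

30


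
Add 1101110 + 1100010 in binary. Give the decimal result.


1101110 + 1100010 = 11010000 = 208

208


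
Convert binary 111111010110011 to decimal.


111111010110011 in decimal = 32435

32435


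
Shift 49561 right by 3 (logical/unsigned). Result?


0b1100000110011001 >> 3 = 0b1100000110011 = 6195

6195


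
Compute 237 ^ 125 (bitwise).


0b11101101 ^ 0b1111101 = 0b10010000 = 144

144


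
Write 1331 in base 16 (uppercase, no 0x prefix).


1331 = 533 hex

533


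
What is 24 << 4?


0b11000 << 4 = 0b110000000 = 384

384


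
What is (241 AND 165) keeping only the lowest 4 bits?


Step 1: 241 & 165 = 161
Step 2: 161 & 15 = 1

1


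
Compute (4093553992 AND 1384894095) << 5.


Step 1: 4093553992 & 1384894095 = 1384811528
Step 2: 1384811528 << 5 = 44313968896

44313968896


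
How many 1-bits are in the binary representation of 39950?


0b1001110000001110 has 7 set bits

7


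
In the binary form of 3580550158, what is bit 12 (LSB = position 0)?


0b11010101011010101101110000001110, position 12 = 1

1


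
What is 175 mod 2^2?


175 & 3 = 3

3


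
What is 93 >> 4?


0b1011101 >> 4 = 0b101 = 5

5


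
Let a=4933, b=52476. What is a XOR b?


4933 ^ 52476 = 57273

57273


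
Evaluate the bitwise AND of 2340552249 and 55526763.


0b10001011100000011111111000111001 & 0b11010011110100010101101011 = 0b11000000010100010000101001 = 50414633

50414633


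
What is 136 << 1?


0b10001000 << 1 = 0b100010000 = 272

272


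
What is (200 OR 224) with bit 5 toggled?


Step 1: 200 | 224 = 232
Step 2: 232 ^ (1 << 5) = 232 ^ 32 = 200

200


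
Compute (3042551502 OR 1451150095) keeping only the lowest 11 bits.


Step 1: 3042551502 | 1451150095 = 4152356815
Step 2: 4152356815 & 2047 = 1999

1999


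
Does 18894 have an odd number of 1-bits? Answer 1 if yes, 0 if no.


0b100100111001110 has 8 ones => parity 0

0


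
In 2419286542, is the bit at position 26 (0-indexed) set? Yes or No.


0b10010000001100110110001000001110, bit 26 = 0. No

No


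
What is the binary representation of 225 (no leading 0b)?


225 = 11100001 in binary

11100001


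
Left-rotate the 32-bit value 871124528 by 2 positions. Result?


Rotate 0b110011111011000100111000110000 left by 2 (32-bit) = 0b11001111101100010011100011000000 = 3484498112

3484498112


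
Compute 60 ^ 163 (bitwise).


0b111100 ^ 0b10100011 = 0b10011111 = 159

159


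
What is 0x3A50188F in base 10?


3A50188F hex = 978327695 decimal

978327695


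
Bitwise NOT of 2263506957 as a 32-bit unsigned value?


~0b10000110111010100110000000001101 = 0b1111001000101011001111111110010 = 2031460338 (32-bit unsigned)

2031460338


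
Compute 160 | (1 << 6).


160 | (1 << 6) = 160 | 64 = 224

224


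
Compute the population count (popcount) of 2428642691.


0b10010000110000100010010110000011 has 11 set bits

11


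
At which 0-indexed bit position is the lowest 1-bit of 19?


0b10011. Lowest set bit at position 0

0


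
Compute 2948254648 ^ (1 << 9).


2948254648 ^ (1 << 9) = 2948254648 ^ 512 = 2948254136

2948254136


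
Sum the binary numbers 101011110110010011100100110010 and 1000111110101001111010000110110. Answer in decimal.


101011110110010011100100110010 + 1000111110101001111010000110110 = 1110011101011100010110101101000 = 1940794728

1940794728


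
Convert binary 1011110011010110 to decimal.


1011110011010110 in decimal = 48342

48342


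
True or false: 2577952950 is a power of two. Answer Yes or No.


0b10011001101010000111000010110110. Multiple bits set => No

No


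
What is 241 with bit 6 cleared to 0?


241 & ~(1 << 6) = 177

177


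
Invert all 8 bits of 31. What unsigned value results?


31 ^ 255 = 224

224


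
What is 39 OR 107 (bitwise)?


0b100111 | 0b1101011 = 0b1101111 = 111

111


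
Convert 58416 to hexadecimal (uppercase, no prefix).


58416 = E430 hex

E430


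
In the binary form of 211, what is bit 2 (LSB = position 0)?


0b11010011, position 2 = 0

0


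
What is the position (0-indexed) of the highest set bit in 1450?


0b10110101010. Highest set bit at position 10

10


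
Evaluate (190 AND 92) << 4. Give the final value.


Step 1: 190 & 92 = 28
Step 2: 28 << 4 = 448

448


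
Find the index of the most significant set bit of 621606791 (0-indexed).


0b100101000011001111011110000111. Highest set bit at position 29

29


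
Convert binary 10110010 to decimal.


10110010 in decimal = 178

178


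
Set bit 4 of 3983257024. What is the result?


3983257024 | (1 << 4) = 3983257024 | 16 = 3983257040

3983257040


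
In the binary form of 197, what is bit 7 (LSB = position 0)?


0b11000101, position 7 = 1

1


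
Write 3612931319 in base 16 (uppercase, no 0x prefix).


3612931319 = D758F4F7 hex

D758F4F7


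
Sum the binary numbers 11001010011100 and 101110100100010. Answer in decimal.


11001010011100 + 101110100100010 = 1000111110111110 = 36798

36798


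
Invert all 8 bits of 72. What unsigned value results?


72 ^ 255 = 183

183


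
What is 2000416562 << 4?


0b1110111001110111110111100110010 << 4 = 0b11101110011101111101111001100100000 = 32006664992

32006664992


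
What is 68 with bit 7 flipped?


68 ^ (1 << 7) = 68 ^ 128 = 196

196


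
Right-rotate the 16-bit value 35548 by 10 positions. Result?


Rotate 0b1000101011011100 right by 10 (16-bit) = 0b1011011100100010 = 46882

46882


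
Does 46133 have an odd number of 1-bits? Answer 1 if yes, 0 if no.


0b1011010000110101 has 8 ones => parity 0

0


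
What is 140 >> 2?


0b10001100 >> 2 = 0b100011 = 35

35


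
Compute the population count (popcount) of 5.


0b101 has 2 set bits

2


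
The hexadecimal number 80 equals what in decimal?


80 hex = 128 decimal

128


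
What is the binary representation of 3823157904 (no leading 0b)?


3823157904 = 11100011111000001100001010010000 in binary

11100011111000001100001010010000


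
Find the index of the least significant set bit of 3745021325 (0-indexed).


0b11011111001110000111110110001101. Lowest set bit at position 0

0


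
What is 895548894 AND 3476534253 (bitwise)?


0b110101011000001111110111011110 & 0b11001111001101111011001111101101 = 0b101001000001011000111001100 = 86028748

86028748


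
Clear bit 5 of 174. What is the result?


174 & ~(1 << 5) = 142

142


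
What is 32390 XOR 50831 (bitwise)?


0b111111010000110 ^ 0b1100011010001111 = 0b1011100000001001 = 47113

47113


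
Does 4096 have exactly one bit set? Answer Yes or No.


0b1000000000000. Only one bit set => Yes

Yes


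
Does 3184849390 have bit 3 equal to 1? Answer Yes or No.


0b10111101110101001111000111101110, bit 3 = 1. Yes

Yes


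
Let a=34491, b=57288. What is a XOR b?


34491 ^ 57288 = 22899

22899


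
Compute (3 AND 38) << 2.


Step 1: 3 & 38 = 2
Step 2: 2 << 2 = 8

8


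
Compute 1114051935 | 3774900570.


0b1000010011001110001010101011111 | 0b11100001000000000110100101011010 = 0b11100011011001110111110101011111 = 3815210335

3815210335


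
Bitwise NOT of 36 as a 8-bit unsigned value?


~0b100100 = 0b11011011 = 219 (8-bit unsigned)

219


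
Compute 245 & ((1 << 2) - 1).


245 & 3 = 1

1


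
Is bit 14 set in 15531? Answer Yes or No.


0b11110010101011, bit 14 = 0. No

No


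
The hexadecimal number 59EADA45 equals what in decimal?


59EADA45 hex = 1508563525 decimal

1508563525


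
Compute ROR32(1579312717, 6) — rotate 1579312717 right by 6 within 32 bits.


Rotate 0b1011110001000100110011001001101 right by 6 (32-bit) = 0b110101011110001000100110011001 = 897091993

897091993


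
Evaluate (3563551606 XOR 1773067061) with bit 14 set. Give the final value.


Step 1: 3563551606 ^ 1773067061 = 3184107587
Step 2: 3184107587 | (1 << 14) = 3184107587 | 16384 = 3184123971

3184123971


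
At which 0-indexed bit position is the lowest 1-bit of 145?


0b10010001. Lowest set bit at position 0

0


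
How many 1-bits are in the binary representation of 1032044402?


0b111101100000111011111101110010 has 19 set bits

19


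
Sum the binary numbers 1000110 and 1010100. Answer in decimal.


1000110 + 1010100 = 10011010 = 154

154


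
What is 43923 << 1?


0b1010101110010011 << 1 = 0b10101011100100110 = 87846

87846


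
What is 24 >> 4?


0b11000 >> 4 = 0b1 = 1

1


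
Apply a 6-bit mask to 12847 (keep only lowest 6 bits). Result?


12847 & 63 = 47

47


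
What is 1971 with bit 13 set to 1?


1971 | (1 << 13) = 1971 | 8192 = 10163

10163


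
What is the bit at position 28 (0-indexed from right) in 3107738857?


0b10111001001111000101010011101001, position 28 = 1

1


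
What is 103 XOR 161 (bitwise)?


0b1100111 ^ 0b10100001 = 0b11000110 = 198

198


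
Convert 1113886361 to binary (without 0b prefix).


1113886361 = 1000010011001001000111010011001 in binary

1000010011001001000111010011001


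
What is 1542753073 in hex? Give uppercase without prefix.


1542753073 = 5BF48B31 hex

5BF48B31


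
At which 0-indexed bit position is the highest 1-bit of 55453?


0b1101100010011101. Highest set bit at position 15

15


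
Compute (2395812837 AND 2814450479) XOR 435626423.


Step 1: 2395812837 & 2814450479 = 2260800293
Step 2: 2260800293 ^ 435626423 = 2671129234

2671129234


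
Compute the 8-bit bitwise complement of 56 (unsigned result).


~0b111000 = 0b11000111 = 199 (8-bit unsigned)

199


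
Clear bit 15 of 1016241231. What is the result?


1016241231 & ~(1 << 15) = 1016208463

1016208463


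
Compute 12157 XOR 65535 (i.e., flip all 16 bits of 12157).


12157 ^ 65535 = 53378

53378


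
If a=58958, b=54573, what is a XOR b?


58958 ^ 54573 = 13155

13155


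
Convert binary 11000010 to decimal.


11000010 in decimal = 194

194


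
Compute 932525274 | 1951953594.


0b110111100101010011010011011010 | 0b1110100010110000111001010111010 = 0b1110111110111010111011011111010 = 2011002618

2011002618


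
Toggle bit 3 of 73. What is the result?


73 ^ (1 << 3) = 73 ^ 8 = 65

65


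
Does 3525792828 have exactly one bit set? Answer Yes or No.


0b11010010001001110101010000111100. Multiple bits set => No

No


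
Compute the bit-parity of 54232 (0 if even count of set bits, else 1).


0b1101001111011000 has 9 ones => parity 1

1


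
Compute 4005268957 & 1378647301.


0b11101110101110111000110111011101 & 0b1010010001011000111110100000101 = 0b1000010001010000000110100000101 = 1109921029

1109921029


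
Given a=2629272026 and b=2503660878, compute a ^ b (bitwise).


2629272026 ^ 2503660878 = 160257172

160257172


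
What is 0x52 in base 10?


52 hex = 82 decimal

82


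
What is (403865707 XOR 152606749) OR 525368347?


Step 1: 403865707 ^ 152606749 = 285874294
Step 2: 285874294 | 525368347 = 526023807

526023807


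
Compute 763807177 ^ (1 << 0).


763807177 ^ (1 << 0) = 763807177 ^ 1 = 763807176

763807176


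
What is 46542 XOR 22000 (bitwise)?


0b1011010111001110 ^ 0b101010111110000 = 0b1110000000111110 = 57406

57406


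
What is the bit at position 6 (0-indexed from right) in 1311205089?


0b1001110001001110110011011100001, position 6 = 1

1


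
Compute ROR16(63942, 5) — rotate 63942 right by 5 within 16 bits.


Rotate 0b1111100111000110 right by 5 (16-bit) = 0b11011111001110 = 14286

14286


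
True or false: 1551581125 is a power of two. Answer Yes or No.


0b1011100011110110011111111000101. Multiple bits set => No

No


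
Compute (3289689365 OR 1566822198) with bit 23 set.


Step 1: 3289689365 | 1566822198 = 3715624759
Step 2: 3715624759 | (1 << 23) = 3715624759 | 8388608 = 3724013367

3724013367


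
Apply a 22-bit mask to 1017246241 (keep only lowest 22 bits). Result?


1017246241 & 4194303 = 2224673

2224673


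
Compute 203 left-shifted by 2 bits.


0b11001011 << 2 = 0b1100101100 = 812

812


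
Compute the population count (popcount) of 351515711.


0b10100111100111011010000111111 has 18 set bits

18


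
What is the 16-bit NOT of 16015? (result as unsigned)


~0b11111010001111 = 0b1100000101110000 = 49520 (16-bit unsigned)

49520


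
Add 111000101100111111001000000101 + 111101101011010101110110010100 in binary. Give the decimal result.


111000101100111111001000000101 + 111101101011010101110110010100 = 1110110011000010100111110011001 = 1986088857

1986088857


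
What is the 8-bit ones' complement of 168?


168 ^ 255 = 87

87


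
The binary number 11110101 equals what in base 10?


11110101 in decimal = 245

245


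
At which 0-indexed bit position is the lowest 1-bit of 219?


0b11011011. Lowest set bit at position 0

0


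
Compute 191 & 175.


0b10111111 & 0b10101111 = 0b10101111 = 175

175


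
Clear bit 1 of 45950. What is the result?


45950 & ~(1 << 1) = 45948

45948


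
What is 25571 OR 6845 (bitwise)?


0b110001111100011 | 0b1101010111101 = 0b111101111111111 = 31743

31743


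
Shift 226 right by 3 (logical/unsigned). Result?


0b11100010 >> 3 = 0b11100 = 28

28


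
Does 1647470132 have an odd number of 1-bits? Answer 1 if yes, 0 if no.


0b1100010001100100110011000110100 has 13 ones => parity 1

1


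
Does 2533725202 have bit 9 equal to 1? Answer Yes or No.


0b10010111000001011001010000010010, bit 9 = 0. No

No


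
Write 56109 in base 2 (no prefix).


56109 = 1101101100101101 in binary

1101101100101101


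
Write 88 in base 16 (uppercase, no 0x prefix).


88 = 58 hex

58


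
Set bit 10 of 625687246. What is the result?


625687246 | (1 << 10) = 625687246 | 1024 = 625688270

625688270


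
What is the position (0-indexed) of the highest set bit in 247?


0b11110111. Highest set bit at position 7

7


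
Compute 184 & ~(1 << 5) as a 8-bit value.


184 & ~(1 << 5) = 152

152


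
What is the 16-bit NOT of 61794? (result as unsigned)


~0b1111000101100010 = 0b111010011101 = 3741 (16-bit unsigned)

3741


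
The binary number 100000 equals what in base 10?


100000 in decimal = 32

32


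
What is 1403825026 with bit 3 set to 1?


1403825026 | (1 << 3) = 1403825026 | 8 = 1403825034

1403825034


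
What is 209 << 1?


0b11010001 << 1 = 0b110100010 = 418

418


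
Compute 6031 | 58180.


0b1011110001111 | 0b1110001101000100 = 0b1111011111001111 = 63439

63439


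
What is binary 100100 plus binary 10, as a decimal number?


100100 + 10 = 100110 = 38

38


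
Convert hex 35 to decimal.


35 hex = 53 decimal

53


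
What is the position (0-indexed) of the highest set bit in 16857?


0b100000111011001. Highest set bit at position 14

14


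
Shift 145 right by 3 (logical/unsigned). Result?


0b10010001 >> 3 = 0b10010 = 18

18


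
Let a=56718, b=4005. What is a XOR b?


56718 ^ 4005 = 53803

53803


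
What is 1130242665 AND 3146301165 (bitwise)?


0b1000011010111100010001001101001 & 0b10111011100010001011111011101101 = 0b11000010000010001001101001 = 50864745

50864745


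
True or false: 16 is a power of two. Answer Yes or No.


0b10000. Only one bit set => Yes

Yes


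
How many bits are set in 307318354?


0b10010010100010100111001010010 has 12 set bits

12


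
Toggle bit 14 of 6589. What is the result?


6589 ^ (1 << 14) = 6589 ^ 16384 = 22973

22973


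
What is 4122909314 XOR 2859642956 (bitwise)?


0b11110101101111101001101010000010 ^ 0b10101010011100101011000001001100 = 0b1011111110011000010101011001110 = 1607215822

1607215822


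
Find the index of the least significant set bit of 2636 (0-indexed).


0b101001001100. Lowest set bit at position 2

2


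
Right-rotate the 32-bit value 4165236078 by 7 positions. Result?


Rotate 0b11111000010001000111010101101110 right by 7 (32-bit) = 0b11011101111100001000100011101010 = 3723528426

3723528426


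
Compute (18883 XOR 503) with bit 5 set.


Step 1: 18883 ^ 503 = 18484
Step 2: 18484 | (1 << 5) = 18484 | 32 = 18484

18484


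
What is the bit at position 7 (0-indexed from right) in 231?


0b11100111, position 7 = 1

1


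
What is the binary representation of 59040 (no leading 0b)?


59040 = 1110011010100000 in binary

1110011010100000


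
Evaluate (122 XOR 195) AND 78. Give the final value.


Step 1: 122 ^ 195 = 185
Step 2: 185 & 78 = 8

8


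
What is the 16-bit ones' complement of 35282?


35282 ^ 65535 = 30253

30253


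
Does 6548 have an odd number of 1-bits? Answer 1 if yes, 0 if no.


0b1100110010100 has 6 ones => parity 0

0


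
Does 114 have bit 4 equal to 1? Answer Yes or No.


0b1110010, bit 4 = 1. Yes

Yes


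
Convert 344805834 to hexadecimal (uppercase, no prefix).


344805834 = 148D51CA hex

148D51CA


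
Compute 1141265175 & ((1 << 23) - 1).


1141265175 & 8388607 = 414487

414487


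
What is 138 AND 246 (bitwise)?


0b10001010 & 0b11110110 = 0b10000010 = 130

130


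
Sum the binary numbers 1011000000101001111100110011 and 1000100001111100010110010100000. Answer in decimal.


1011000000101001111100110011 + 1000100001111100010110010100000 = 1001111010000001100101111010011 = 1329646547

1329646547


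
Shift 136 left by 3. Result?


0b10001000 << 3 = 0b10001000000 = 1088

1088


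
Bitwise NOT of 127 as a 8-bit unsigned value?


~0b1111111 = 0b10000000 = 128 (8-bit unsigned)

128


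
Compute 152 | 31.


0b10011000 | 0b11111 = 0b10011111 = 159

159


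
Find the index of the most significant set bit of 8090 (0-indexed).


0b1111110011010. Highest set bit at position 12

12


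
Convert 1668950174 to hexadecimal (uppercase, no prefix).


1668950174 = 637A289E hex

637A289E


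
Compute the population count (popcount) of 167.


0b10100111 has 5 set bits

5


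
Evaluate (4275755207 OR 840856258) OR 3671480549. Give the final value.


Step 1: 4275755207 | 840856258 = 4276026055
Step 2: 4276026055 | 3671480549 = 4276026087

4276026087


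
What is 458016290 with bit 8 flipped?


458016290 ^ (1 << 8) = 458016290 ^ 256 = 458016546

458016546


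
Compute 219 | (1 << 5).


219 | (1 << 5) = 219 | 32 = 251

251


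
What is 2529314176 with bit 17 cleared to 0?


2529314176 & ~(1 << 17) = 2529183104

2529183104


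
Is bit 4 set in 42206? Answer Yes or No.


0b1010010011011110, bit 4 = 1. Yes

Yes


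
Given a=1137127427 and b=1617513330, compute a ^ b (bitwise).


1137127427 ^ 1617513330 = 598637425

598637425


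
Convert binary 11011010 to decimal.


11011010 in decimal = 218

218


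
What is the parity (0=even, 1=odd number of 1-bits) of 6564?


0b1100110100100 has 6 ones => parity 0

0


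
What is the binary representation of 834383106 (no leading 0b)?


834383106 = 110001101110111010110100000010 in binary

110001101110111010110100000010


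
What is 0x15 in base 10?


15 hex = 21 decimal

21


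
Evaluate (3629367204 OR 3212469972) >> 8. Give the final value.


Step 1: 3629367204 | 3212469972 = 4286316532
Step 2: 4286316532 >> 8 = 16743423

16743423


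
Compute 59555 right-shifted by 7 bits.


0b1110100010100011 >> 7 = 0b111010001 = 465

465


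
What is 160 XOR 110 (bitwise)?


0b10100000 ^ 0b1101110 = 0b11001110 = 206

206


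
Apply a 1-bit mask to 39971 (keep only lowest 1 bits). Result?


39971 & 1 = 1

1


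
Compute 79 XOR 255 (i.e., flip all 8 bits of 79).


79 ^ 255 = 176

176
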